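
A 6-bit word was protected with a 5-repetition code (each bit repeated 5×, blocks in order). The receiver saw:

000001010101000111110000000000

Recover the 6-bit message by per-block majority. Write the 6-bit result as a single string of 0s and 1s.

Block 1 (00000): 0 ones → 0
Block 2 (10101): 3 ones → 1
Block 3 (01000): 1 one → 0
Block 4 (11111): 5 ones → 1
Block 5 (00000): 0 ones → 0
Block 6 (00000): 0 ones → 0

010100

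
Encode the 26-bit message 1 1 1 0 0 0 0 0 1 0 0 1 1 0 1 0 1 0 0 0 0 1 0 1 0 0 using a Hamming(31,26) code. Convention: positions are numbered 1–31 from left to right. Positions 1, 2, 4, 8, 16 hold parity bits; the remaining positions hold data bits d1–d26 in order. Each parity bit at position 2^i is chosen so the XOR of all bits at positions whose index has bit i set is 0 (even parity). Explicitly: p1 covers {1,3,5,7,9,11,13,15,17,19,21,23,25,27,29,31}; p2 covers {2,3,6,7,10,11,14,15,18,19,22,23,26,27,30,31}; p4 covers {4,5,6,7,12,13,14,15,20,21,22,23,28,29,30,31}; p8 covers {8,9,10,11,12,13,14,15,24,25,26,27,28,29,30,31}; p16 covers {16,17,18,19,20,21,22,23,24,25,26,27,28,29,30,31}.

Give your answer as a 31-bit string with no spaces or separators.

Place data at non-parity positions: p1 p2 1 p4 1 1 0 p8 0 0 0 0 1 0 0 p16 1 1 0 1 0 1 0 0 0 0 1 0 1 0 0
p1 (pos 1,3,5,7,9,11,13,15,17,19,21,23,25,27,29,31): XOR of data positions = 1⊕1⊕0⊕0⊕0⊕1⊕0⊕1⊕0⊕0⊕0⊕0⊕1⊕1⊕0 = 0
p2 (pos 2,3,6,7,10,11,14,15,18,19,22,23,26,27,30,31): XOR of data positions = 1⊕1⊕0⊕0⊕0⊕0⊕0⊕1⊕0⊕1⊕0⊕0⊕1⊕0⊕0 = 1
p4 (pos 4,5,6,7,12,13,14,15,20,21,22,23,28,29,30,31): XOR of data positions = 1⊕1⊕0⊕0⊕1⊕0⊕0⊕1⊕0⊕1⊕0⊕0⊕1⊕0⊕0 = 0
p8 (pos 8,9,10,11,12,13,14,15,24,25,26,27,28,29,30,31): XOR of data positions = 0⊕0⊕0⊕0⊕1⊕0⊕0⊕0⊕0⊕0⊕1⊕0⊕1⊕0⊕0 = 1
p16 (pos 16,17,18,19,20,21,22,23,24,25,26,27,28,29,30,31): XOR of data positions = 1⊕1⊕0⊕1⊕0⊕1⊕0⊕0⊕0⊕0⊕1⊕0⊕1⊕0⊕0 = 0
Codeword: 0110110100001000110101000010100

0110110100001000110101000010100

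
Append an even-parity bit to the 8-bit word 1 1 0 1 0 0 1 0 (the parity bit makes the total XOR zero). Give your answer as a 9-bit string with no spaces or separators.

XOR of the 8 data bits: 1⊕1⊕0⊕1⊕0⊕0⊕1⊕0 = 0
Parity bit = 0 (so all 9 bits XOR to 0).

110100100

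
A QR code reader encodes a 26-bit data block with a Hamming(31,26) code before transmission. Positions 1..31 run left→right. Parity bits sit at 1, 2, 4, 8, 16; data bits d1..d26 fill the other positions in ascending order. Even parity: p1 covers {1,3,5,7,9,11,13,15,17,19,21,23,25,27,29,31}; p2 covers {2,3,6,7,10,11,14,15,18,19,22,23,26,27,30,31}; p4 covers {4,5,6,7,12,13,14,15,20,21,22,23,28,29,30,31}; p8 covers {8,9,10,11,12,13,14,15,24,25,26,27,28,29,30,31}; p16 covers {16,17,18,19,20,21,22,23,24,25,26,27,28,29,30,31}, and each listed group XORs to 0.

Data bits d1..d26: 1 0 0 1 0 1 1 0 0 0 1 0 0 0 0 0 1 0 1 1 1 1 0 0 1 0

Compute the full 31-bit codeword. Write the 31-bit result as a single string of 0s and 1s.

0110001001100010000001011110010

Place data at non-parity positions: p1 p2 1 p4 0 0 1 p8 0 1 1 0 0 0 1 p16 0 0 0 0 0 1 0 1 1 1 1 0 0 1 0
p1 (pos 1,3,5,7,9,11,13,15,17,19,21,23,25,27,29,31): XOR of data positions = 1⊕0⊕1⊕0⊕1⊕0⊕1⊕0⊕0⊕0⊕0⊕1⊕1⊕0⊕0 = 0
p2 (pos 2,3,6,7,10,11,14,15,18,19,22,23,26,27,30,31): XOR of data positions = 1⊕0⊕1⊕1⊕1⊕0⊕1⊕0⊕0⊕1⊕0⊕1⊕1⊕1⊕0 = 1
p4 (pos 4,5,6,7,12,13,14,15,20,21,22,23,28,29,30,31): XOR of data positions = 0⊕0⊕1⊕0⊕0⊕0⊕1⊕0⊕0⊕1⊕0⊕0⊕0⊕1⊕0 = 0
p8 (pos 8,9,10,11,12,13,14,15,24,25,26,27,28,29,30,31): XOR of data positions = 0⊕1⊕1⊕0⊕0⊕0⊕1⊕1⊕1⊕1⊕1⊕0⊕0⊕1⊕0 = 0
p16 (pos 16,17,18,19,20,21,22,23,24,25,26,27,28,29,30,31): XOR of data positions = 0⊕0⊕0⊕0⊕0⊕1⊕0⊕1⊕1⊕1⊕1⊕0⊕0⊕1⊕0 = 0
Codeword: 0110001001100010000001011110010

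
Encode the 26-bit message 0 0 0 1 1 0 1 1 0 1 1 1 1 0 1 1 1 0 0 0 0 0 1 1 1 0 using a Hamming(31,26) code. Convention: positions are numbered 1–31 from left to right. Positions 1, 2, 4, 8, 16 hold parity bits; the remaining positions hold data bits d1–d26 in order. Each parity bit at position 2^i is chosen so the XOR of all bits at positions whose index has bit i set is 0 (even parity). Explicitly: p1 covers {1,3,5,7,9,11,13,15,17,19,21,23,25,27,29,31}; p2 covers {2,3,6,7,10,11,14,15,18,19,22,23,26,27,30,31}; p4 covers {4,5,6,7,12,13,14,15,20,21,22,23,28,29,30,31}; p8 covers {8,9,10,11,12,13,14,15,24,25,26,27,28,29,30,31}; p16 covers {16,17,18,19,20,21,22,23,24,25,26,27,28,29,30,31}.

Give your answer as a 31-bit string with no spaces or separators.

Place data at non-parity positions: p1 p2 0 p4 0 0 1 p8 1 0 1 1 0 1 1 p16 1 1 0 1 1 1 0 0 0 0 0 1 1 1 0
p1 (pos 1,3,5,7,9,11,13,15,17,19,21,23,25,27,29,31): XOR of data positions = 0⊕0⊕1⊕1⊕1⊕0⊕1⊕1⊕0⊕1⊕0⊕0⊕0⊕1⊕0 = 1
p2 (pos 2,3,6,7,10,11,14,15,18,19,22,23,26,27,30,31): XOR of data positions = 0⊕0⊕1⊕0⊕1⊕1⊕1⊕1⊕0⊕1⊕0⊕0⊕0⊕1⊕0 = 1
p4 (pos 4,5,6,7,12,13,14,15,20,21,22,23,28,29,30,31): XOR of data positions = 0⊕0⊕1⊕1⊕0⊕1⊕1⊕1⊕1⊕1⊕0⊕1⊕1⊕1⊕0 = 0
p8 (pos 8,9,10,11,12,13,14,15,24,25,26,27,28,29,30,31): XOR of data positions = 1⊕0⊕1⊕1⊕0⊕1⊕1⊕0⊕0⊕0⊕0⊕1⊕1⊕1⊕0 = 0
p16 (pos 16,17,18,19,20,21,22,23,24,25,26,27,28,29,30,31): XOR of data positions = 1⊕1⊕0⊕1⊕1⊕1⊕0⊕0⊕0⊕0⊕0⊕1⊕1⊕1⊕0 = 0
Codeword: 1100001010110110110111000001110

1100001010110110110111000001110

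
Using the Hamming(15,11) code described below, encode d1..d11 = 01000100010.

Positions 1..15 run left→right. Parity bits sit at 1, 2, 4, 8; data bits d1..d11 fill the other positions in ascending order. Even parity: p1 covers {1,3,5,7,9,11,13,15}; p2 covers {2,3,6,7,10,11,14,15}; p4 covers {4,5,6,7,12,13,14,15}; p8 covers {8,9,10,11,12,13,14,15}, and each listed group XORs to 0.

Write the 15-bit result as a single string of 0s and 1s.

100010000100010

Place data at non-parity positions: p1 p2 0 p4 1 0 0 p8 0 1 0 0 0 1 0
p1 (pos 1,3,5,7,9,11,13,15): XOR of data positions = 0⊕1⊕0⊕0⊕0⊕0⊕0 = 1
p2 (pos 2,3,6,7,10,11,14,15): XOR of data positions = 0⊕0⊕0⊕1⊕0⊕1⊕0 = 0
p4 (pos 4,5,6,7,12,13,14,15): XOR of data positions = 1⊕0⊕0⊕0⊕0⊕1⊕0 = 0
p8 (pos 8,9,10,11,12,13,14,15): XOR of data positions = 0⊕1⊕0⊕0⊕0⊕1⊕0 = 0
Codeword: 100010000100010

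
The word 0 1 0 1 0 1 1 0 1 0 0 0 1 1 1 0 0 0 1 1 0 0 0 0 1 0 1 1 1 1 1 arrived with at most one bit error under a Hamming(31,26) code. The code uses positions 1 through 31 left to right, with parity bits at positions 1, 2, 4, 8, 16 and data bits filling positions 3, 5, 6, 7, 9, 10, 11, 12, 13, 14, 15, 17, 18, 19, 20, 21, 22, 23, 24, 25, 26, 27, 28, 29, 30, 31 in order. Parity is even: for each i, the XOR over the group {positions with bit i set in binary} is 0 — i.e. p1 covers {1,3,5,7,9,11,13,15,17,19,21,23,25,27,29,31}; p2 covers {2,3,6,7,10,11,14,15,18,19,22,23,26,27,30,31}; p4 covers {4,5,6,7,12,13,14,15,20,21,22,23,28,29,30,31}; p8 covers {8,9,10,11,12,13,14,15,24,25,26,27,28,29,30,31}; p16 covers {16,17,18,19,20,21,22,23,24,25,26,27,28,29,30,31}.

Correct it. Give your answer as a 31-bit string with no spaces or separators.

0101010010001110001100001011111

s1 (pos 1,3,5,7,9,11,13,15,17,19,21,23,25,27,29,31): 0⊕0⊕0⊕1⊕1⊕0⊕1⊕1⊕0⊕1⊕0⊕0⊕1⊕1⊕1⊕1 = 1
s2 (pos 2,3,6,7,10,11,14,15,18,19,22,23,26,27,30,31): 1⊕0⊕1⊕1⊕0⊕0⊕1⊕1⊕0⊕1⊕0⊕0⊕0⊕1⊕1⊕1 = 1
s4 (pos 4,5,6,7,12,13,14,15,20,21,22,23,28,29,30,31): 1⊕0⊕1⊕1⊕0⊕1⊕1⊕1⊕1⊕0⊕0⊕0⊕1⊕1⊕1⊕1 = 1
s8 (pos 8,9,10,11,12,13,14,15,24,25,26,27,28,29,30,31): 0⊕1⊕0⊕0⊕0⊕1⊕1⊕1⊕0⊕1⊕0⊕1⊕1⊕1⊕1⊕1 = 0
s16 (pos 16,17,18,19,20,21,22,23,24,25,26,27,28,29,30,31): 0⊕0⊕0⊕1⊕1⊕0⊕0⊕0⊕0⊕1⊕0⊕1⊕1⊕1⊕1⊕1 = 0
Syndrome s16…s1 = 00111 → error at position 7.
Flip position 7: 0101011010001110001100001011111 → 0101010010001110001100001011111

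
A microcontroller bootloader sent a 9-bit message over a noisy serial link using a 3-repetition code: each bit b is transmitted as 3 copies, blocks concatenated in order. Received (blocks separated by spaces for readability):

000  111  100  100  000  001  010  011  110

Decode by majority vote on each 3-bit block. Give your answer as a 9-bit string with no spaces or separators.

Block 1 (000): 0 ones → 0
Block 2 (111): 3 ones → 1
Block 3 (100): 1 one → 0
Block 4 (100): 1 one → 0
Block 5 (000): 0 ones → 0
Block 6 (001): 1 one → 0
Block 7 (010): 1 one → 0
Block 8 (011): 2 ones → 1
Block 9 (110): 2 ones → 1

010000011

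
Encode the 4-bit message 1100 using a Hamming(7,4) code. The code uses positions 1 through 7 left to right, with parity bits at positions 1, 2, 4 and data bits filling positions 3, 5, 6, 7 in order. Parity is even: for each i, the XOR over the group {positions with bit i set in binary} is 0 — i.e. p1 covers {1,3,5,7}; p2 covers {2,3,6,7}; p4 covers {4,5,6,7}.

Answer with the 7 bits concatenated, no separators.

0111100

Place data at non-parity positions: p1 p2 1 p4 1 0 0
p1 (pos 1,3,5,7): XOR of data positions = 1⊕1⊕0 = 0
p2 (pos 2,3,6,7): XOR of data positions = 1⊕0⊕0 = 1
p4 (pos 4,5,6,7): XOR of data positions = 1⊕0⊕0 = 1
Codeword: 0111100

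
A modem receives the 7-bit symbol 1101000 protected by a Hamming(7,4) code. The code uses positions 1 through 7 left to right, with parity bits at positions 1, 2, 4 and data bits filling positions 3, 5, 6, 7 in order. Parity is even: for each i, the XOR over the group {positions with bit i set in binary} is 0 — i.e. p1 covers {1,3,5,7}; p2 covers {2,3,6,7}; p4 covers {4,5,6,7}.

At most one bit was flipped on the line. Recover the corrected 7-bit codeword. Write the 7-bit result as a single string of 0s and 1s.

s1 (pos 1,3,5,7): 1⊕0⊕0⊕0 = 1
s2 (pos 2,3,6,7): 1⊕0⊕0⊕0 = 1
s4 (pos 4,5,6,7): 1⊕0⊕0⊕0 = 1
Syndrome s4…s1 = 111 → error at position 7.
Flip position 7: 1101000 → 1101001

1101001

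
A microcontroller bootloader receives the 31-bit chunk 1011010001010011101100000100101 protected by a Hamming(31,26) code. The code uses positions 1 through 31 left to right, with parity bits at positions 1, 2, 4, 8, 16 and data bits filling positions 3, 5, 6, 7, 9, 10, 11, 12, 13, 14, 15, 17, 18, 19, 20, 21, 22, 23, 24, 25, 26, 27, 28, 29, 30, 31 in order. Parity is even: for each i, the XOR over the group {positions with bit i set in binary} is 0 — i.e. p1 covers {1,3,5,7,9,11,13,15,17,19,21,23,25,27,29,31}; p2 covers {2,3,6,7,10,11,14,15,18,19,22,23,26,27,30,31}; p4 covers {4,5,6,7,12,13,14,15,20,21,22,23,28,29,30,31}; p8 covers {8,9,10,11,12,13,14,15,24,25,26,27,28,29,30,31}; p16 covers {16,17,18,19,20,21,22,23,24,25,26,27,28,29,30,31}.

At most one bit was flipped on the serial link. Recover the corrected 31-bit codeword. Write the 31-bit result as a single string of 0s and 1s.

1011010001010011101100100100101

s1 (pos 1,3,5,7,9,11,13,15,17,19,21,23,25,27,29,31): 1⊕1⊕0⊕0⊕0⊕0⊕0⊕1⊕1⊕1⊕0⊕0⊕0⊕0⊕1⊕1 = 1
s2 (pos 2,3,6,7,10,11,14,15,18,19,22,23,26,27,30,31): 0⊕1⊕1⊕0⊕1⊕0⊕0⊕1⊕0⊕1⊕0⊕0⊕1⊕0⊕0⊕1 = 1
s4 (pos 4,5,6,7,12,13,14,15,20,21,22,23,28,29,30,31): 1⊕0⊕1⊕0⊕1⊕0⊕0⊕1⊕1⊕0⊕0⊕0⊕0⊕1⊕0⊕1 = 1
s8 (pos 8,9,10,11,12,13,14,15,24,25,26,27,28,29,30,31): 0⊕0⊕1⊕0⊕1⊕0⊕0⊕1⊕0⊕0⊕1⊕0⊕0⊕1⊕0⊕1 = 0
s16 (pos 16,17,18,19,20,21,22,23,24,25,26,27,28,29,30,31): 1⊕1⊕0⊕1⊕1⊕0⊕0⊕0⊕0⊕0⊕1⊕0⊕0⊕1⊕0⊕1 = 1
Syndrome s16…s1 = 10111 → error at position 23.
Flip position 23: 1011010001010011101100000100101 → 1011010001010011101100100100101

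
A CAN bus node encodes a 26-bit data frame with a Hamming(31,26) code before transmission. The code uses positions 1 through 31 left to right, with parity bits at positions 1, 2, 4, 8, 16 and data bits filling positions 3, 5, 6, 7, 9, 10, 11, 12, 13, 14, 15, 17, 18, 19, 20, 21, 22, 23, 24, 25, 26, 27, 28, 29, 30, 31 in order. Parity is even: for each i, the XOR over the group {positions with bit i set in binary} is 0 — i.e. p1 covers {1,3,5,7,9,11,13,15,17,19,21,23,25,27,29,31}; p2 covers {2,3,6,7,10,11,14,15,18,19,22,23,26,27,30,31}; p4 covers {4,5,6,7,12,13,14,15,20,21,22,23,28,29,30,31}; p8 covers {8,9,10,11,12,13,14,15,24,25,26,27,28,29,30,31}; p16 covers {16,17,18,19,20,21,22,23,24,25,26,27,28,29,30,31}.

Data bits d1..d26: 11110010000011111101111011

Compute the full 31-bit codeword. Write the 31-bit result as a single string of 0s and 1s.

0010111100100000011111101111011

Place data at non-parity positions: p1 p2 1 p4 1 1 1 p8 0 0 1 0 0 0 0 p16 0 1 1 1 1 1 1 0 1 1 1 1 0 1 1
p1 (pos 1,3,5,7,9,11,13,15,17,19,21,23,25,27,29,31): XOR of data positions = 1⊕1⊕1⊕0⊕1⊕0⊕0⊕0⊕1⊕1⊕1⊕1⊕1⊕0⊕1 = 0
p2 (pos 2,3,6,7,10,11,14,15,18,19,22,23,26,27,30,31): XOR of data positions = 1⊕1⊕1⊕0⊕1⊕0⊕0⊕1⊕1⊕1⊕1⊕1⊕1⊕1⊕1 = 0
p4 (pos 4,5,6,7,12,13,14,15,20,21,22,23,28,29,30,31): XOR of data positions = 1⊕1⊕1⊕0⊕0⊕0⊕0⊕1⊕1⊕1⊕1⊕1⊕0⊕1⊕1 = 0
p8 (pos 8,9,10,11,12,13,14,15,24,25,26,27,28,29,30,31): XOR of data positions = 0⊕0⊕1⊕0⊕0⊕0⊕0⊕0⊕1⊕1⊕1⊕1⊕0⊕1⊕1 = 1
p16 (pos 16,17,18,19,20,21,22,23,24,25,26,27,28,29,30,31): XOR of data positions = 0⊕1⊕1⊕1⊕1⊕1⊕1⊕0⊕1⊕1⊕1⊕1⊕0⊕1⊕1 = 0
Codeword: 0010111100100000011111101111011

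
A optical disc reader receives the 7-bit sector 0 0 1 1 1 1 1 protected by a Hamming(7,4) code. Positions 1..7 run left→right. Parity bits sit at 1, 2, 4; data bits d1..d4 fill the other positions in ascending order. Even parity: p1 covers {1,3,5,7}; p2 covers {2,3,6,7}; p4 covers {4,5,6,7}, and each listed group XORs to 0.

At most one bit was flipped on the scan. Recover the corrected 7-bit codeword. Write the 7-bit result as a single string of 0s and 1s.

s1 (pos 1,3,5,7): 0⊕1⊕1⊕1 = 1
s2 (pos 2,3,6,7): 0⊕1⊕1⊕1 = 1
s4 (pos 4,5,6,7): 1⊕1⊕1⊕1 = 0
Syndrome s4…s1 = 011 → error at position 3.
Flip position 3: 0011111 → 0001111

0001111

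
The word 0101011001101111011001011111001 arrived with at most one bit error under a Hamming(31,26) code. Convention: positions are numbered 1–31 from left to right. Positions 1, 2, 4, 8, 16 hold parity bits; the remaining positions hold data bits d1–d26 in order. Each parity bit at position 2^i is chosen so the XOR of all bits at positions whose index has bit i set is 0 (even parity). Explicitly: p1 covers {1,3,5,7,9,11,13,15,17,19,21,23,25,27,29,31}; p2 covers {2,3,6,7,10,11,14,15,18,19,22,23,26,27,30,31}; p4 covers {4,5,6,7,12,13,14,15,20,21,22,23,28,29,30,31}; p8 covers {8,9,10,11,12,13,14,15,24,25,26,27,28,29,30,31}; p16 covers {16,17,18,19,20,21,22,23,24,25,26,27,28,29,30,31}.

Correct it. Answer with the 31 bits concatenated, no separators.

s1 (pos 1,3,5,7,9,11,13,15,17,19,21,23,25,27,29,31): 0⊕0⊕0⊕1⊕0⊕1⊕1⊕1⊕0⊕1⊕0⊕0⊕1⊕1⊕0⊕1 = 0
s2 (pos 2,3,6,7,10,11,14,15,18,19,22,23,26,27,30,31): 1⊕0⊕1⊕1⊕1⊕1⊕1⊕1⊕1⊕1⊕1⊕0⊕1⊕1⊕0⊕1 = 1
s4 (pos 4,5,6,7,12,13,14,15,20,21,22,23,28,29,30,31): 1⊕0⊕1⊕1⊕0⊕1⊕1⊕1⊕0⊕0⊕1⊕0⊕1⊕0⊕0⊕1 = 1
s8 (pos 8,9,10,11,12,13,14,15,24,25,26,27,28,29,30,31): 0⊕0⊕1⊕1⊕0⊕1⊕1⊕1⊕1⊕1⊕1⊕1⊕1⊕0⊕0⊕1 = 1
s16 (pos 16,17,18,19,20,21,22,23,24,25,26,27,28,29,30,31): 1⊕0⊕1⊕1⊕0⊕0⊕1⊕0⊕1⊕1⊕1⊕1⊕1⊕0⊕0⊕1 = 0
Syndrome s16…s1 = 01110 → error at position 14.
Flip position 14: 0101011001101111011001011111001 → 0101011001101011011001011111001

0101011001101011011001011111001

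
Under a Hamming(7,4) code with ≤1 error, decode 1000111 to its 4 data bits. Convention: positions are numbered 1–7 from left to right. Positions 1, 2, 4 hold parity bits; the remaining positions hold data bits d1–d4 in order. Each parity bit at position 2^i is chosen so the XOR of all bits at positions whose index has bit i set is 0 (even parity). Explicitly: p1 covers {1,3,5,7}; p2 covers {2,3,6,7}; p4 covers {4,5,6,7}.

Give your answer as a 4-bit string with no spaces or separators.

s1 (pos 1,3,5,7): 1⊕0⊕1⊕1 = 1
s2 (pos 2,3,6,7): 0⊕0⊕1⊕1 = 0
s4 (pos 4,5,6,7): 0⊕1⊕1⊕1 = 1
Syndrome s4…s1 = 101 → error at position 5.
Flip position 5: 1000111 → 1000011
Read data bits from positions 3,5,6,7: 0011

0011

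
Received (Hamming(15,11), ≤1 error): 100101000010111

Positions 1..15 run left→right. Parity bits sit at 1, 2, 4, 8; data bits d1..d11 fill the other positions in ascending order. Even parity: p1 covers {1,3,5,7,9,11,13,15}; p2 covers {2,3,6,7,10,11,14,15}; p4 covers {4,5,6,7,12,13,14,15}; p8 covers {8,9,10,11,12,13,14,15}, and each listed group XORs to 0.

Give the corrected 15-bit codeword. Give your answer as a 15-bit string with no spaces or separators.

100001000010111

s1 (pos 1,3,5,7,9,11,13,15): 1⊕0⊕0⊕0⊕0⊕1⊕1⊕1 = 0
s2 (pos 2,3,6,7,10,11,14,15): 0⊕0⊕1⊕0⊕0⊕1⊕1⊕1 = 0
s4 (pos 4,5,6,7,12,13,14,15): 1⊕0⊕1⊕0⊕0⊕1⊕1⊕1 = 1
s8 (pos 8,9,10,11,12,13,14,15): 0⊕0⊕0⊕1⊕0⊕1⊕1⊕1 = 0
Syndrome s8…s1 = 0100 → error at position 4.
Flip position 4: 100101000010111 → 100001000010111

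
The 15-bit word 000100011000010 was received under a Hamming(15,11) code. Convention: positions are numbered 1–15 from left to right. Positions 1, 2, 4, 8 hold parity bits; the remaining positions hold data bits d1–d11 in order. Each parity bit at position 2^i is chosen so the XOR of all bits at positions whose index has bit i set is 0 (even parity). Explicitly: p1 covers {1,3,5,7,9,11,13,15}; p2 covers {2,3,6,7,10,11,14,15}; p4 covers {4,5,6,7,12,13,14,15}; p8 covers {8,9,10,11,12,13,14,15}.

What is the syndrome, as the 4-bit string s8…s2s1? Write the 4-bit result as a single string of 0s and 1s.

s1 (pos 1,3,5,7,9,11,13,15): 0⊕0⊕0⊕0⊕1⊕0⊕0⊕0 = 1
s2 (pos 2,3,6,7,10,11,14,15): 0⊕0⊕0⊕0⊕0⊕0⊕1⊕0 = 1
s4 (pos 4,5,6,7,12,13,14,15): 1⊕0⊕0⊕0⊕0⊕0⊕1⊕0 = 0
s8 (pos 8,9,10,11,12,13,14,15): 1⊕1⊕0⊕0⊕0⊕0⊕1⊕0 = 1
Syndrome s8…s1 = 1011 → error at position 11.

1011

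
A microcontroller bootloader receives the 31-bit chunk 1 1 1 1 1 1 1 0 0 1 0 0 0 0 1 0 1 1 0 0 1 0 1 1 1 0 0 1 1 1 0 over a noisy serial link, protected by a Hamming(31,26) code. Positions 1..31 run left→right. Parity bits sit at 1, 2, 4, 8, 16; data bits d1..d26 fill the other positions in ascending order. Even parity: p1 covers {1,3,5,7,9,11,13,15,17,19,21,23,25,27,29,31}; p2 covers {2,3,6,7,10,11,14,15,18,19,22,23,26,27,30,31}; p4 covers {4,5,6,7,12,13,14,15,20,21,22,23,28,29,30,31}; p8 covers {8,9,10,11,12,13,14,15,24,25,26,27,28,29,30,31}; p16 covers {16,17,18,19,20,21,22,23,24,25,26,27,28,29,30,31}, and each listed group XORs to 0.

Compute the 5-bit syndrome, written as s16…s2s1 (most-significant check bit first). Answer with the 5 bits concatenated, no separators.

11010

s1 (pos 1,3,5,7,9,11,13,15,17,19,21,23,25,27,29,31): 1⊕1⊕1⊕1⊕0⊕0⊕0⊕1⊕1⊕0⊕1⊕1⊕1⊕0⊕1⊕0 = 0
s2 (pos 2,3,6,7,10,11,14,15,18,19,22,23,26,27,30,31): 1⊕1⊕1⊕1⊕1⊕0⊕0⊕1⊕1⊕0⊕0⊕1⊕0⊕0⊕1⊕0 = 1
s4 (pos 4,5,6,7,12,13,14,15,20,21,22,23,28,29,30,31): 1⊕1⊕1⊕1⊕0⊕0⊕0⊕1⊕0⊕1⊕0⊕1⊕1⊕1⊕1⊕0 = 0
s8 (pos 8,9,10,11,12,13,14,15,24,25,26,27,28,29,30,31): 0⊕0⊕1⊕0⊕0⊕0⊕0⊕1⊕1⊕1⊕0⊕0⊕1⊕1⊕1⊕0 = 1
s16 (pos 16,17,18,19,20,21,22,23,24,25,26,27,28,29,30,31): 0⊕1⊕1⊕0⊕0⊕1⊕0⊕1⊕1⊕1⊕0⊕0⊕1⊕1⊕1⊕0 = 1
Syndrome s16…s1 = 11010 → error at position 26.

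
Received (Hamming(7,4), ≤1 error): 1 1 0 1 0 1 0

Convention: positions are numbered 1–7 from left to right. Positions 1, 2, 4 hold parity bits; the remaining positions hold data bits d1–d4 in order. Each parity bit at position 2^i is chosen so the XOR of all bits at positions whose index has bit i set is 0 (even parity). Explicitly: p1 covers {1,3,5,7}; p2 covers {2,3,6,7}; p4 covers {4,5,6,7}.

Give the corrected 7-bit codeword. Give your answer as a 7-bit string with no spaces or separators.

s1 (pos 1,3,5,7): 1⊕0⊕0⊕0 = 1
s2 (pos 2,3,6,7): 1⊕0⊕1⊕0 = 0
s4 (pos 4,5,6,7): 1⊕0⊕1⊕0 = 0
Syndrome s4…s1 = 001 → error at position 1.
Flip position 1: 1101010 → 0101010

0101010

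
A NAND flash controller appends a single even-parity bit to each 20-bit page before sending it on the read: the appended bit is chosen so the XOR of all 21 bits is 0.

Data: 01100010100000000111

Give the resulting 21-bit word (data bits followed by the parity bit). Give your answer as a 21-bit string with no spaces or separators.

011000101000000001111

XOR of the 20 data bits: 0⊕1⊕1⊕0⊕0⊕0⊕1⊕0⊕1⊕0⊕0⊕0⊕0⊕0⊕0⊕0⊕0⊕1⊕1⊕1 = 1
Parity bit = 1 (so all 21 bits XOR to 0).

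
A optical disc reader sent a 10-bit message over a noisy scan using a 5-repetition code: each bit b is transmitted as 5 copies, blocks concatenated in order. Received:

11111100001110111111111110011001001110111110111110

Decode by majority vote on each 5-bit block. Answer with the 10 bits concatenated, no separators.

Block 1 (11111): 5 ones → 1
Block 2 (10000): 1 one → 0
Block 3 (11101): 4 ones → 1
Block 4 (11111): 5 ones → 1
Block 5 (11111): 5 ones → 1
Block 6 (00110): 2 ones → 0
Block 7 (01001): 2 ones → 0
Block 8 (11011): 4 ones → 1
Block 9 (11101): 4 ones → 1
Block 10 (11110): 4 ones → 1

1011100111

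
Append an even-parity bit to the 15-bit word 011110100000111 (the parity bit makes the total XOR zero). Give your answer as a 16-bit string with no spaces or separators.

XOR of the 15 data bits: 0⊕1⊕1⊕1⊕1⊕0⊕1⊕0⊕0⊕0⊕0⊕0⊕1⊕1⊕1 = 0
Parity bit = 0 (so all 16 bits XOR to 0).

0111101000001110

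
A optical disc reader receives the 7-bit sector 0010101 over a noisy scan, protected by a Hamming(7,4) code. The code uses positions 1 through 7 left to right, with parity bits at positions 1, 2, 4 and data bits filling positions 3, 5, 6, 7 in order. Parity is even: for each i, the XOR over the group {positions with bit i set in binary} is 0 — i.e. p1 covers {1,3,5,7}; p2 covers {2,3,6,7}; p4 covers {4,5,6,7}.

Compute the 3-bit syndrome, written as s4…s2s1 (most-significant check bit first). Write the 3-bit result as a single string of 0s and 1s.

001

s1 (pos 1,3,5,7): 0⊕1⊕1⊕1 = 1
s2 (pos 2,3,6,7): 0⊕1⊕0⊕1 = 0
s4 (pos 4,5,6,7): 0⊕1⊕0⊕1 = 0
Syndrome s4…s1 = 001 → error at position 1.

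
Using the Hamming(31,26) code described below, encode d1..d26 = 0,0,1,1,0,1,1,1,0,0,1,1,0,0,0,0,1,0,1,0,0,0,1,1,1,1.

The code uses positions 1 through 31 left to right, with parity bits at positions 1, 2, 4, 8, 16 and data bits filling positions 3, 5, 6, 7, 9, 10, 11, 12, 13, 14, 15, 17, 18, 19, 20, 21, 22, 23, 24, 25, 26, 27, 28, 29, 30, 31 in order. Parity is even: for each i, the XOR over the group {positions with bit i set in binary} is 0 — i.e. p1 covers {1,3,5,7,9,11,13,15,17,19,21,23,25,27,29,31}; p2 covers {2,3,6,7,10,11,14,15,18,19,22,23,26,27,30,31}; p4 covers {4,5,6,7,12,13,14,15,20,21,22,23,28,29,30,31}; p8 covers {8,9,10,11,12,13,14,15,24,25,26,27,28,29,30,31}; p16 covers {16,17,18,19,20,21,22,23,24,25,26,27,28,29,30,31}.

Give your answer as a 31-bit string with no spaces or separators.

Place data at non-parity positions: p1 p2 0 p4 0 1 1 p8 0 1 1 1 0 0 1 p16 1 0 0 0 0 1 0 1 0 0 0 1 1 1 1
p1 (pos 1,3,5,7,9,11,13,15,17,19,21,23,25,27,29,31): XOR of data positions = 0⊕0⊕1⊕0⊕1⊕0⊕1⊕1⊕0⊕0⊕0⊕0⊕0⊕1⊕1 = 0
p2 (pos 2,3,6,7,10,11,14,15,18,19,22,23,26,27,30,31): XOR of data positions = 0⊕1⊕1⊕1⊕1⊕0⊕1⊕0⊕0⊕1⊕0⊕0⊕0⊕1⊕1 = 0
p4 (pos 4,5,6,7,12,13,14,15,20,21,22,23,28,29,30,31): XOR of data positions = 0⊕1⊕1⊕1⊕0⊕0⊕1⊕0⊕0⊕1⊕0⊕1⊕1⊕1⊕1 = 1
p8 (pos 8,9,10,11,12,13,14,15,24,25,26,27,28,29,30,31): XOR of data positions = 0⊕1⊕1⊕1⊕0⊕0⊕1⊕1⊕0⊕0⊕0⊕1⊕1⊕1⊕1 = 1
p16 (pos 16,17,18,19,20,21,22,23,24,25,26,27,28,29,30,31): XOR of data positions = 1⊕0⊕0⊕0⊕0⊕1⊕0⊕1⊕0⊕0⊕0⊕1⊕1⊕1⊕1 = 1
Codeword: 0001011101110011100001010001111

0001011101110011100001010001111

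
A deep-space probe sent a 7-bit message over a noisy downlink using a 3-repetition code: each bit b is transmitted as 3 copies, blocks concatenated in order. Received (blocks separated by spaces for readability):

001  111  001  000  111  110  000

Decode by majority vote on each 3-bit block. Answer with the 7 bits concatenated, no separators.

0100110

Block 1 (001): 1 one → 0
Block 2 (111): 3 ones → 1
Block 3 (001): 1 one → 0
Block 4 (000): 0 ones → 0
Block 5 (111): 3 ones → 1
Block 6 (110): 2 ones → 1
Block 7 (000): 0 ones → 0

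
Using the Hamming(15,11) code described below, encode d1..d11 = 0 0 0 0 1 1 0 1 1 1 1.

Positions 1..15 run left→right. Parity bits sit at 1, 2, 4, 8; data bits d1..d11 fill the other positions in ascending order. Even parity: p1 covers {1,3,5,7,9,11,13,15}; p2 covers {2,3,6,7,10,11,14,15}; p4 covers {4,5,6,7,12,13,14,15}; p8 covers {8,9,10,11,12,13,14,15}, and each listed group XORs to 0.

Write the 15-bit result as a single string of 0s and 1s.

110000001101111

Place data at non-parity positions: p1 p2 0 p4 0 0 0 p8 1 1 0 1 1 1 1
p1 (pos 1,3,5,7,9,11,13,15): XOR of data positions = 0⊕0⊕0⊕1⊕0⊕1⊕1 = 1
p2 (pos 2,3,6,7,10,11,14,15): XOR of data positions = 0⊕0⊕0⊕1⊕0⊕1⊕1 = 1
p4 (pos 4,5,6,7,12,13,14,15): XOR of data positions = 0⊕0⊕0⊕1⊕1⊕1⊕1 = 0
p8 (pos 8,9,10,11,12,13,14,15): XOR of data positions = 1⊕1⊕0⊕1⊕1⊕1⊕1 = 0
Codeword: 110000001101111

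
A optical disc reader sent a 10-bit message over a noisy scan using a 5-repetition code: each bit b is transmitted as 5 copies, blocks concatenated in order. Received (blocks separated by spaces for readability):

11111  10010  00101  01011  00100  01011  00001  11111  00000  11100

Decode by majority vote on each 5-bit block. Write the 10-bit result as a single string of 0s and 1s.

Block 1 (11111): 5 ones → 1
Block 2 (10010): 2 ones → 0
Block 3 (00101): 2 ones → 0
Block 4 (01011): 3 ones → 1
Block 5 (00100): 1 one → 0
Block 6 (01011): 3 ones → 1
Block 7 (00001): 1 one → 0
Block 8 (11111): 5 ones → 1
Block 9 (00000): 0 ones → 0
Block 10 (11100): 3 ones → 1

1001010101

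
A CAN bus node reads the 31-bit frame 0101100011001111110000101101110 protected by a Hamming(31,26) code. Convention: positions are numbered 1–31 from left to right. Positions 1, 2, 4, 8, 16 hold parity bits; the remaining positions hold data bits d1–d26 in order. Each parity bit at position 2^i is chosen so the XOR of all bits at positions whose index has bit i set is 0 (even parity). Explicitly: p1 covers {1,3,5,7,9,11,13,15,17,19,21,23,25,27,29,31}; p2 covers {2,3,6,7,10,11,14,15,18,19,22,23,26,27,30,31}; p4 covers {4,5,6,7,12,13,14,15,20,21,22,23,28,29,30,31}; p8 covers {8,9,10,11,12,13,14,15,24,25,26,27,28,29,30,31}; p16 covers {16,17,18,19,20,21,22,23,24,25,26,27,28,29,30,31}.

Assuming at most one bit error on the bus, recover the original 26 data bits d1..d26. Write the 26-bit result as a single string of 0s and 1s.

01001100111110100101101110

s1 (pos 1,3,5,7,9,11,13,15,17,19,21,23,25,27,29,31): 0⊕0⊕1⊕0⊕1⊕0⊕1⊕1⊕1⊕0⊕0⊕1⊕1⊕0⊕1⊕0 = 0
s2 (pos 2,3,6,7,10,11,14,15,18,19,22,23,26,27,30,31): 1⊕0⊕0⊕0⊕1⊕0⊕1⊕1⊕1⊕0⊕0⊕1⊕1⊕0⊕1⊕0 = 0
s4 (pos 4,5,6,7,12,13,14,15,20,21,22,23,28,29,30,31): 1⊕1⊕0⊕0⊕0⊕1⊕1⊕1⊕0⊕0⊕0⊕1⊕1⊕1⊕1⊕0 = 1
s8 (pos 8,9,10,11,12,13,14,15,24,25,26,27,28,29,30,31): 0⊕1⊕1⊕0⊕0⊕1⊕1⊕1⊕0⊕1⊕1⊕0⊕1⊕1⊕1⊕0 = 0
s16 (pos 16,17,18,19,20,21,22,23,24,25,26,27,28,29,30,31): 1⊕1⊕1⊕0⊕0⊕0⊕0⊕1⊕0⊕1⊕1⊕0⊕1⊕1⊕1⊕0 = 1
Syndrome s16…s1 = 10100 → error at position 20.
Flip position 20: 0101100011001111110000101101110 → 0101100011001111110100101101110
Read data bits from positions 3,5,6,7,9,10,11,12,13,14,15,17,18,19,20,21,22,23,24,25,26,27,28,29,30,31: 01001100111110100101101110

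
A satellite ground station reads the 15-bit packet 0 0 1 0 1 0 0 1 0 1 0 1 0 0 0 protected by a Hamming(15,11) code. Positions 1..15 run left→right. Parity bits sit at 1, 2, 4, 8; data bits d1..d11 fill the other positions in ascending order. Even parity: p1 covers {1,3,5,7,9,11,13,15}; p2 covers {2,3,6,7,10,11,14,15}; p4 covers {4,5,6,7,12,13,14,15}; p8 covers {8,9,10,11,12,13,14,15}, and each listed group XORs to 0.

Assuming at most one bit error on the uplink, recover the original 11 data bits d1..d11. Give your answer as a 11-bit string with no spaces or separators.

11000101000

s1 (pos 1,3,5,7,9,11,13,15): 0⊕1⊕1⊕0⊕0⊕0⊕0⊕0 = 0
s2 (pos 2,3,6,7,10,11,14,15): 0⊕1⊕0⊕0⊕1⊕0⊕0⊕0 = 0
s4 (pos 4,5,6,7,12,13,14,15): 0⊕1⊕0⊕0⊕1⊕0⊕0⊕0 = 0
s8 (pos 8,9,10,11,12,13,14,15): 1⊕0⊕1⊕0⊕1⊕0⊕0⊕0 = 1
Syndrome s8…s1 = 1000 → error at position 8.
Flip position 8: 001010010101000 → 001010000101000
Read data bits from positions 3,5,6,7,9,10,11,12,13,14,15: 11000101000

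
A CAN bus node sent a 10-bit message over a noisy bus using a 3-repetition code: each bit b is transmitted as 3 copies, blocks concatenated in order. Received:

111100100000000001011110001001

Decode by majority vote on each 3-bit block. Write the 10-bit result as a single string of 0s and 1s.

Block 1 (111): 3 ones → 1
Block 2 (100): 1 one → 0
Block 3 (100): 1 one → 0
Block 4 (000): 0 ones → 0
Block 5 (000): 0 ones → 0
Block 6 (001): 1 one → 0
Block 7 (011): 2 ones → 1
Block 8 (110): 2 ones → 1
Block 9 (001): 1 one → 0
Block 10 (001): 1 one → 0

1000001100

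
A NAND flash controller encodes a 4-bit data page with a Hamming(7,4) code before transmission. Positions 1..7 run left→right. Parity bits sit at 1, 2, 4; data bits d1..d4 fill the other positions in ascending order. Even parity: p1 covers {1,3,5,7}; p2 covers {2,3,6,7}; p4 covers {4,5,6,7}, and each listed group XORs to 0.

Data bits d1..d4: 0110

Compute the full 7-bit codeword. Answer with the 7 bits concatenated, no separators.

Place data at non-parity positions: p1 p2 0 p4 1 1 0
p1 (pos 1,3,5,7): XOR of data positions = 0⊕1⊕0 = 1
p2 (pos 2,3,6,7): XOR of data positions = 0⊕1⊕0 = 1
p4 (pos 4,5,6,7): XOR of data positions = 1⊕1⊕0 = 0
Codeword: 1100110

1100110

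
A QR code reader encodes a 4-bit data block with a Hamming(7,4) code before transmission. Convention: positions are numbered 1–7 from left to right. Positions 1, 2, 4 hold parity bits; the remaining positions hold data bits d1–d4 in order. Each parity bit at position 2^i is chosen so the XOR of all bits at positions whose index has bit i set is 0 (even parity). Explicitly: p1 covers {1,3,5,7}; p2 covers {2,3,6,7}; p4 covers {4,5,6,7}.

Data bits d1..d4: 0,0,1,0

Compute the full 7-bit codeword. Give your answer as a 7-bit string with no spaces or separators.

0101010

Place data at non-parity positions: p1 p2 0 p4 0 1 0
p1 (pos 1,3,5,7): XOR of data positions = 0⊕0⊕0 = 0
p2 (pos 2,3,6,7): XOR of data positions = 0⊕1⊕0 = 1
p4 (pos 4,5,6,7): XOR of data positions = 0⊕1⊕0 = 1
Codeword: 0101010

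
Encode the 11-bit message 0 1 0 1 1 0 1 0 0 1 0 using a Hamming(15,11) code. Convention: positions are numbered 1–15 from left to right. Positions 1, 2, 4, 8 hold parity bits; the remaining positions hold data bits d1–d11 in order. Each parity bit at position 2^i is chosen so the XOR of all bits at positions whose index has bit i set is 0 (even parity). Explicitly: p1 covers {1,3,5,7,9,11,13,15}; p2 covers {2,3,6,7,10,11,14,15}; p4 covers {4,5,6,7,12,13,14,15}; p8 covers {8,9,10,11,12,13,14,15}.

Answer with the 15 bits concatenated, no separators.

Place data at non-parity positions: p1 p2 0 p4 1 0 1 p8 1 0 1 0 0 1 0
p1 (pos 1,3,5,7,9,11,13,15): XOR of data positions = 0⊕1⊕1⊕1⊕1⊕0⊕0 = 0
p2 (pos 2,3,6,7,10,11,14,15): XOR of data positions = 0⊕0⊕1⊕0⊕1⊕1⊕0 = 1
p4 (pos 4,5,6,7,12,13,14,15): XOR of data positions = 1⊕0⊕1⊕0⊕0⊕1⊕0 = 1
p8 (pos 8,9,10,11,12,13,14,15): XOR of data positions = 1⊕0⊕1⊕0⊕0⊕1⊕0 = 1
Codeword: 010110111010010

010110111010010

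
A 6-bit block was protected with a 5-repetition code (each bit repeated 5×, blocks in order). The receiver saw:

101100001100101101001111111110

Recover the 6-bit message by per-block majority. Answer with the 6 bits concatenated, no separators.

Block 1 (10110): 3 ones → 1
Block 2 (00011): 2 ones → 0
Block 3 (00101): 2 ones → 0
Block 4 (10100): 2 ones → 0
Block 5 (11111): 5 ones → 1
Block 6 (11110): 4 ones → 1

100011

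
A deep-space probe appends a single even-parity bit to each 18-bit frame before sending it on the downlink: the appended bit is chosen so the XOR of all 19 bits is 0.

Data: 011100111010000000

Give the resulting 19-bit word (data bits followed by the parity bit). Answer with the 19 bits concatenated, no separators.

XOR of the 18 data bits: 0⊕1⊕1⊕1⊕0⊕0⊕1⊕1⊕1⊕0⊕1⊕0⊕0⊕0⊕0⊕0⊕0⊕0 = 1
Parity bit = 1 (so all 19 bits XOR to 0).

0111001110100000001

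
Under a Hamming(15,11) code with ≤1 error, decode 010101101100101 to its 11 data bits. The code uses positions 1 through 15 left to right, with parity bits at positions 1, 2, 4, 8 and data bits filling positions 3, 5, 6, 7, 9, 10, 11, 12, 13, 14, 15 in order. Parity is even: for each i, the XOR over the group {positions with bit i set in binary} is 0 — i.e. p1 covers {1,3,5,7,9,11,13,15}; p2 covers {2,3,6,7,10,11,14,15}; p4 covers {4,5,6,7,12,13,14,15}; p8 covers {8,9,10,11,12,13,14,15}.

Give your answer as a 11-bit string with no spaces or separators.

s1 (pos 1,3,5,7,9,11,13,15): 0⊕0⊕0⊕1⊕1⊕0⊕1⊕1 = 0
s2 (pos 2,3,6,7,10,11,14,15): 1⊕0⊕1⊕1⊕1⊕0⊕0⊕1 = 1
s4 (pos 4,5,6,7,12,13,14,15): 1⊕0⊕1⊕1⊕0⊕1⊕0⊕1 = 1
s8 (pos 8,9,10,11,12,13,14,15): 0⊕1⊕1⊕0⊕0⊕1⊕0⊕1 = 0
Syndrome s8…s1 = 0110 → error at position 6.
Flip position 6: 010101101100101 → 010100101100101
Read data bits from positions 3,5,6,7,9,10,11,12,13,14,15: 00011100101

00011100101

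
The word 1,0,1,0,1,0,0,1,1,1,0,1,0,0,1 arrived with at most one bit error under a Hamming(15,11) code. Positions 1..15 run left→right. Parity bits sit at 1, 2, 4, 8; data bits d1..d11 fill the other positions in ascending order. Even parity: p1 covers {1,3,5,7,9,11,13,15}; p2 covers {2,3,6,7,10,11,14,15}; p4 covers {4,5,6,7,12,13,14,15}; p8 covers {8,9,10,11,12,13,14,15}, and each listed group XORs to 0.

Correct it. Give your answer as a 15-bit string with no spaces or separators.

101010011101000

s1 (pos 1,3,5,7,9,11,13,15): 1⊕1⊕1⊕0⊕1⊕0⊕0⊕1 = 1
s2 (pos 2,3,6,7,10,11,14,15): 0⊕1⊕0⊕0⊕1⊕0⊕0⊕1 = 1
s4 (pos 4,5,6,7,12,13,14,15): 0⊕1⊕0⊕0⊕1⊕0⊕0⊕1 = 1
s8 (pos 8,9,10,11,12,13,14,15): 1⊕1⊕1⊕0⊕1⊕0⊕0⊕1 = 1
Syndrome s8…s1 = 1111 → error at position 15.
Flip position 15: 101010011101001 → 101010011101000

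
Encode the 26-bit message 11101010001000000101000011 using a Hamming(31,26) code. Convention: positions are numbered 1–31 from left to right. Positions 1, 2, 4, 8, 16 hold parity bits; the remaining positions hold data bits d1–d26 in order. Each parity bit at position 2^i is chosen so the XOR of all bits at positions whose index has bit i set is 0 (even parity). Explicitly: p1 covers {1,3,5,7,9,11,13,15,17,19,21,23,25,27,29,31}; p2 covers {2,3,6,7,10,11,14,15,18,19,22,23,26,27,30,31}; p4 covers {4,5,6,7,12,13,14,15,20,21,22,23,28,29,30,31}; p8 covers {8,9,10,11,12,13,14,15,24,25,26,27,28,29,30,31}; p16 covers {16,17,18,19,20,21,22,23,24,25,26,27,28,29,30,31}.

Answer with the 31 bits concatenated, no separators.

0110110010100010000000101000011

Place data at non-parity positions: p1 p2 1 p4 1 1 0 p8 1 0 1 0 0 0 1 p16 0 0 0 0 0 0 1 0 1 0 0 0 0 1 1
p1 (pos 1,3,5,7,9,11,13,15,17,19,21,23,25,27,29,31): XOR of data positions = 1⊕1⊕0⊕1⊕1⊕0⊕1⊕0⊕0⊕0⊕1⊕1⊕0⊕0⊕1 = 0
p2 (pos 2,3,6,7,10,11,14,15,18,19,22,23,26,27,30,31): XOR of data positions = 1⊕1⊕0⊕0⊕1⊕0⊕1⊕0⊕0⊕0⊕1⊕0⊕0⊕1⊕1 = 1
p4 (pos 4,5,6,7,12,13,14,15,20,21,22,23,28,29,30,31): XOR of data positions = 1⊕1⊕0⊕0⊕0⊕0⊕1⊕0⊕0⊕0⊕1⊕0⊕0⊕1⊕1 = 0
p8 (pos 8,9,10,11,12,13,14,15,24,25,26,27,28,29,30,31): XOR of data positions = 1⊕0⊕1⊕0⊕0⊕0⊕1⊕0⊕1⊕0⊕0⊕0⊕0⊕1⊕1 = 0
p16 (pos 16,17,18,19,20,21,22,23,24,25,26,27,28,29,30,31): XOR of data positions = 0⊕0⊕0⊕0⊕0⊕0⊕1⊕0⊕1⊕0⊕0⊕0⊕0⊕1⊕1 = 0
Codeword: 0110110010100010000000101000011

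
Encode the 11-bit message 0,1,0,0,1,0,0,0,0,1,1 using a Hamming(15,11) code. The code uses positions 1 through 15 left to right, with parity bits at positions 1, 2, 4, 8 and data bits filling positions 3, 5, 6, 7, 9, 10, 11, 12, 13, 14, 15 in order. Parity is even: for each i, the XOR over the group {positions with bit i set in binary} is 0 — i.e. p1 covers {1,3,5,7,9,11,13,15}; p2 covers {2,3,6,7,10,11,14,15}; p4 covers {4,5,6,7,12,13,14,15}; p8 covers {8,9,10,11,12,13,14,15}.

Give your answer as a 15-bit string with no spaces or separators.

Place data at non-parity positions: p1 p2 0 p4 1 0 0 p8 1 0 0 0 0 1 1
p1 (pos 1,3,5,7,9,11,13,15): XOR of data positions = 0⊕1⊕0⊕1⊕0⊕0⊕1 = 1
p2 (pos 2,3,6,7,10,11,14,15): XOR of data positions = 0⊕0⊕0⊕0⊕0⊕1⊕1 = 0
p4 (pos 4,5,6,7,12,13,14,15): XOR of data positions = 1⊕0⊕0⊕0⊕0⊕1⊕1 = 1
p8 (pos 8,9,10,11,12,13,14,15): XOR of data positions = 1⊕0⊕0⊕0⊕0⊕1⊕1 = 1
Codeword: 100110011000011

100110011000011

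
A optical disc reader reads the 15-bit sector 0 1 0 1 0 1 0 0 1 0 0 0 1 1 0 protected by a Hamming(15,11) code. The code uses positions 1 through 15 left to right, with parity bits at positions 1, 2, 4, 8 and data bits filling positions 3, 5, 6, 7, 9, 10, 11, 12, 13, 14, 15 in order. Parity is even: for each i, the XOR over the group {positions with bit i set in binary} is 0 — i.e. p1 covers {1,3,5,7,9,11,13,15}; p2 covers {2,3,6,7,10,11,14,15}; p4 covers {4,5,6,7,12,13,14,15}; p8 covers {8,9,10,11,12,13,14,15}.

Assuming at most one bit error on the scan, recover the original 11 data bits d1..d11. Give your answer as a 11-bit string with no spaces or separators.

00101100110

s1 (pos 1,3,5,7,9,11,13,15): 0⊕0⊕0⊕0⊕1⊕0⊕1⊕0 = 0
s2 (pos 2,3,6,7,10,11,14,15): 1⊕0⊕1⊕0⊕0⊕0⊕1⊕0 = 1
s4 (pos 4,5,6,7,12,13,14,15): 1⊕0⊕1⊕0⊕0⊕1⊕1⊕0 = 0
s8 (pos 8,9,10,11,12,13,14,15): 0⊕1⊕0⊕0⊕0⊕1⊕1⊕0 = 1
Syndrome s8…s1 = 1010 → error at position 10.
Flip position 10: 010101001000110 → 010101001100110
Read data bits from positions 3,5,6,7,9,10,11,12,13,14,15: 00101100110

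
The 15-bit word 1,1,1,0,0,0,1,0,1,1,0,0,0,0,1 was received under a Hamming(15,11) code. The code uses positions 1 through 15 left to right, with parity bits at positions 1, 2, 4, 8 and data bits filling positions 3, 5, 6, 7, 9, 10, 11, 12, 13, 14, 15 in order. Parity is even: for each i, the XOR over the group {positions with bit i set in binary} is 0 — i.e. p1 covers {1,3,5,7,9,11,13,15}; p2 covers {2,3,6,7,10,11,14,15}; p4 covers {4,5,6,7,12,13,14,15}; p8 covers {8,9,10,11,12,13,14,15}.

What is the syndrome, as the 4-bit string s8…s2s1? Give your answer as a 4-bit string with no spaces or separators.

1011

s1 (pos 1,3,5,7,9,11,13,15): 1⊕1⊕0⊕1⊕1⊕0⊕0⊕1 = 1
s2 (pos 2,3,6,7,10,11,14,15): 1⊕1⊕0⊕1⊕1⊕0⊕0⊕1 = 1
s4 (pos 4,5,6,7,12,13,14,15): 0⊕0⊕0⊕1⊕0⊕0⊕0⊕1 = 0
s8 (pos 8,9,10,11,12,13,14,15): 0⊕1⊕1⊕0⊕0⊕0⊕0⊕1 = 1
Syndrome s8…s1 = 1011 → error at position 11.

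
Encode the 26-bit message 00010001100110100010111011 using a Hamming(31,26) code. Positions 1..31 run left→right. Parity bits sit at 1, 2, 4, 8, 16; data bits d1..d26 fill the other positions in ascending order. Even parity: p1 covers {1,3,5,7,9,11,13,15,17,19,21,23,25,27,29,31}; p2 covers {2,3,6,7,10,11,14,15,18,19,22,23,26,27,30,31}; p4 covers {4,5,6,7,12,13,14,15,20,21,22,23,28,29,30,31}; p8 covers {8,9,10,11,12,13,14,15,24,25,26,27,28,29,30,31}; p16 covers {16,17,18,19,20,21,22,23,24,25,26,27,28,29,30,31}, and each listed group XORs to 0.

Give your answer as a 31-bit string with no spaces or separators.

Place data at non-parity positions: p1 p2 0 p4 0 0 1 p8 0 0 0 1 1 0 0 p16 1 1 0 1 0 0 0 1 0 1 1 1 0 1 1
p1 (pos 1,3,5,7,9,11,13,15,17,19,21,23,25,27,29,31): XOR of data positions = 0⊕0⊕1⊕0⊕0⊕1⊕0⊕1⊕0⊕0⊕0⊕0⊕1⊕0⊕1 = 1
p2 (pos 2,3,6,7,10,11,14,15,18,19,22,23,26,27,30,31): XOR of data positions = 0⊕0⊕1⊕0⊕0⊕0⊕0⊕1⊕0⊕0⊕0⊕1⊕1⊕1⊕1 = 0
p4 (pos 4,5,6,7,12,13,14,15,20,21,22,23,28,29,30,31): XOR of data positions = 0⊕0⊕1⊕1⊕1⊕0⊕0⊕1⊕0⊕0⊕0⊕1⊕0⊕1⊕1 = 1
p8 (pos 8,9,10,11,12,13,14,15,24,25,26,27,28,29,30,31): XOR of data positions = 0⊕0⊕0⊕1⊕1⊕0⊕0⊕1⊕0⊕1⊕1⊕1⊕0⊕1⊕1 = 0
p16 (pos 16,17,18,19,20,21,22,23,24,25,26,27,28,29,30,31): XOR of data positions = 1⊕1⊕0⊕1⊕0⊕0⊕0⊕1⊕0⊕1⊕1⊕1⊕0⊕1⊕1 = 1
Codeword: 1001001000011001110100010111011

1001001000011001110100010111011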